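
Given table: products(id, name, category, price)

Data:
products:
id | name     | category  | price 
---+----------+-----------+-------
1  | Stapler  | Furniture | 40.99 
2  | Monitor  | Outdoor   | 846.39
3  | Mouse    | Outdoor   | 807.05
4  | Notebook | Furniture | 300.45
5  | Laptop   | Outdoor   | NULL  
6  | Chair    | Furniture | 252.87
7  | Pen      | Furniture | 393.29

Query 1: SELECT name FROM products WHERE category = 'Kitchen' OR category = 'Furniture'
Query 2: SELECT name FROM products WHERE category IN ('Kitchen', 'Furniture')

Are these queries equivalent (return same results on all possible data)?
Yes, equivalent

Both queries return: [('Chair',), ('Notebook',), ('Pen',), ('Stapler',)]

Reason: OR vs IN are equivalent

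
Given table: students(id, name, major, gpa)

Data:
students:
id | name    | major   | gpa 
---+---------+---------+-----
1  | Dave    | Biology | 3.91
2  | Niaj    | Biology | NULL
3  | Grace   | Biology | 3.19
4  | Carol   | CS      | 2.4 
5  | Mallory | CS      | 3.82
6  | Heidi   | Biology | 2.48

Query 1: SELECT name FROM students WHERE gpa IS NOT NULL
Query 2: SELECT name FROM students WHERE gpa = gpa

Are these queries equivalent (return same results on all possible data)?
Yes, equivalent

Both queries return: [('Carol',), ('Dave',), ('Grace',), ('Heidi',), ('Mallory',)]

Reason: IS NOT NULL vs self-equality (both exclude NULLs)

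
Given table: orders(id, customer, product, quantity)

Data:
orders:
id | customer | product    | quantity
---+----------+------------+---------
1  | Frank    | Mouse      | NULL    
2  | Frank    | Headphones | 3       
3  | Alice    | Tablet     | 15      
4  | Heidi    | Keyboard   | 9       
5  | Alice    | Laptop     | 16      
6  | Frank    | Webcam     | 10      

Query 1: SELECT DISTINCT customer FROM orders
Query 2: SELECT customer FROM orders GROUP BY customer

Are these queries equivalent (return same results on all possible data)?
Yes, equivalent

Both queries return: [('Alice',), ('Frank',), ('Heidi',)]

Reason: Both get unique customers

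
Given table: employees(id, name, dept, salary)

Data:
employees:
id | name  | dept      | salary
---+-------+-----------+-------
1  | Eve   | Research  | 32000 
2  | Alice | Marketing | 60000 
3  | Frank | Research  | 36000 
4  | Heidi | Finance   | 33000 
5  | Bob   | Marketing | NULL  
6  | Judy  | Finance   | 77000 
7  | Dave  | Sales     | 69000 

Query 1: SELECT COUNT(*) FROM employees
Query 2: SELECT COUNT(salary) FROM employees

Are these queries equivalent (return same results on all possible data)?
No, not equivalent

Query 1 returns: [(7,)]
Query 2 returns: [(6,)]

Reason: COUNT(*) includes NULLs, COUNT(column) excludes them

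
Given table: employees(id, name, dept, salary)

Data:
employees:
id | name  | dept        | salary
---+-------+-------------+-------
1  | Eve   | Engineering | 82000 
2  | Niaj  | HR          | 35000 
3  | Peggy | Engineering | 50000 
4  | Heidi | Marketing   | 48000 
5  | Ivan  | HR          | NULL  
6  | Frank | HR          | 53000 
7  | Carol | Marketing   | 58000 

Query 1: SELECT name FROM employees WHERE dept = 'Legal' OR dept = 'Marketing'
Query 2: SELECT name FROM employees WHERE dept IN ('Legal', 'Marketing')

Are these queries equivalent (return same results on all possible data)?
Yes, equivalent

Both queries return: [('Carol',), ('Heidi',)]

Reason: OR vs IN are equivalent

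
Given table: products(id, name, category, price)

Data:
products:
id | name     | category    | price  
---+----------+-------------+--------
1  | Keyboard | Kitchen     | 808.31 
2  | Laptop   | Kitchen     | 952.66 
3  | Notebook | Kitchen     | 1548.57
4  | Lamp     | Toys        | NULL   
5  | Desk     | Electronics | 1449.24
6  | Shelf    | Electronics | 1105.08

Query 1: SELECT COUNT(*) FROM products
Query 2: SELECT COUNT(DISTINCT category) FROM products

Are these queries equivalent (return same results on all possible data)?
No, not equivalent

Query 1 returns: [(6,)]
Query 2 returns: [(3,)]

Reason: COUNT(*) counts rows, COUNT(DISTINCT category) counts unique categorys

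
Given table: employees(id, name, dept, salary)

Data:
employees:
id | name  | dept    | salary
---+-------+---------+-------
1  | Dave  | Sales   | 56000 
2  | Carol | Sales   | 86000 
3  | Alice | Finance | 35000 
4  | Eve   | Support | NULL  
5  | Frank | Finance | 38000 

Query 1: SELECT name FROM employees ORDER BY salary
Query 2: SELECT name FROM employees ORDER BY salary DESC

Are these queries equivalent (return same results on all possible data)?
No, not equivalent

Query 1 returns: [('Eve',), ('Alice',), ('Frank',), ('Dave',), ('Carol',)]
Query 2 returns: [('Carol',), ('Dave',), ('Frank',), ('Alice',), ('Eve',)]

Reason: ASC vs DESC gives opposite ordering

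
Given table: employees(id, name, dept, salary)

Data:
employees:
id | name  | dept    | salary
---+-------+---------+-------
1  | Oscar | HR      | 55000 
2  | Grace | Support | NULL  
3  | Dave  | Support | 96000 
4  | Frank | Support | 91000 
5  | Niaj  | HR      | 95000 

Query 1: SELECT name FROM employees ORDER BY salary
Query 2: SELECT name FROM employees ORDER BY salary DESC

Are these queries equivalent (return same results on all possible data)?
No, not equivalent

Query 1 returns: [('Grace',), ('Oscar',), ('Frank',), ('Niaj',), ('Dave',)]
Query 2 returns: [('Dave',), ('Niaj',), ('Frank',), ('Oscar',), ('Grace',)]

Reason: ASC vs DESC gives opposite ordering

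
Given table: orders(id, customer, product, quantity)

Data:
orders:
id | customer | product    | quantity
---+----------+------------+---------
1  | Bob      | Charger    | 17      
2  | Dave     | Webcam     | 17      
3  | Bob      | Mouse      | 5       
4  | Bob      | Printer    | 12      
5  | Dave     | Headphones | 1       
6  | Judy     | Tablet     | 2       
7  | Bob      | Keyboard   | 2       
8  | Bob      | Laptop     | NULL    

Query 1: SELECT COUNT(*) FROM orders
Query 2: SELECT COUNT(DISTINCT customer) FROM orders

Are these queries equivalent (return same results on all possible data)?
No, not equivalent

Query 1 returns: [(8,)]
Query 2 returns: [(3,)]

Reason: COUNT(*) counts rows, COUNT(DISTINCT customer) counts unique customers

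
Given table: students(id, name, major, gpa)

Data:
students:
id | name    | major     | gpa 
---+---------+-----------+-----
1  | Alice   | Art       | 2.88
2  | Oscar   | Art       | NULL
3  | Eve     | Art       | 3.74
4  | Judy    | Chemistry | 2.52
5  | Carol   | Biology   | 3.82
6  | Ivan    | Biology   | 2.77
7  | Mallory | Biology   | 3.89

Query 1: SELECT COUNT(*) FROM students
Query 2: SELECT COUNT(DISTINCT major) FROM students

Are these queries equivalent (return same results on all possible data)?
No, not equivalent

Query 1 returns: [(7,)]
Query 2 returns: [(3,)]

Reason: COUNT(*) counts rows, COUNT(DISTINCT major) counts unique majors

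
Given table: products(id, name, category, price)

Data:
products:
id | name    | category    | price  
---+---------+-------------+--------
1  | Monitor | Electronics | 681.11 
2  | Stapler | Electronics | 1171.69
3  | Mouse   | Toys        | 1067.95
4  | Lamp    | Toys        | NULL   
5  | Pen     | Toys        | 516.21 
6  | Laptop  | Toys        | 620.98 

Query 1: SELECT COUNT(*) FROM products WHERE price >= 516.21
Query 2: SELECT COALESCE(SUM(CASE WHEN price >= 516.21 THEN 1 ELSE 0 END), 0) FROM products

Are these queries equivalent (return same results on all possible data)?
Yes, equivalent

Both queries return: [(5,)]

Reason: COUNT with WHERE vs conditional SUM (COALESCE handles empty-table NULL)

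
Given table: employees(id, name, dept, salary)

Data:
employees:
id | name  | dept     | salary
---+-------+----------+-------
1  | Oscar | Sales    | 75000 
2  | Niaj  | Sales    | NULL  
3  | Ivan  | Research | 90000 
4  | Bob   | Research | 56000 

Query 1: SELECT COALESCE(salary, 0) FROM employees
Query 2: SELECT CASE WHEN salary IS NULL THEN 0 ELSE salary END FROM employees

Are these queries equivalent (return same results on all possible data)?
Yes, equivalent

Both queries return: [(0,), (56000,), (75000,), (90000,)]

Reason: COALESCE vs CASE for NULL handling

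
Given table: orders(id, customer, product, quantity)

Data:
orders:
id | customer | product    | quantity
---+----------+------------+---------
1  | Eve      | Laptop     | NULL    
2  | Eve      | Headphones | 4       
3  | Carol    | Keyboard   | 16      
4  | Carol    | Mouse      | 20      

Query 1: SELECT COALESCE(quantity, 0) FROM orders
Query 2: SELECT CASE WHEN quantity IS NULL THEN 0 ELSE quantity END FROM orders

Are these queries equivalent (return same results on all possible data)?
Yes, equivalent

Both queries return: [(0,), (4,), (16,), (20,)]

Reason: COALESCE vs CASE for NULL handling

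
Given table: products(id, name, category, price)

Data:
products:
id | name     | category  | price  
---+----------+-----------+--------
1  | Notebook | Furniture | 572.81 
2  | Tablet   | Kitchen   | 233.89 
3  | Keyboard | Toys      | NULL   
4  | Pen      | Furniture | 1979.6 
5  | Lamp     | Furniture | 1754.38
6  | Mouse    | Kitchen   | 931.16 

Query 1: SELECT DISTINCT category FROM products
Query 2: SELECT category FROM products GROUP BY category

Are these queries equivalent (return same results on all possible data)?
Yes, equivalent

Both queries return: [('Furniture',), ('Kitchen',), ('Toys',)]

Reason: Both get unique categorys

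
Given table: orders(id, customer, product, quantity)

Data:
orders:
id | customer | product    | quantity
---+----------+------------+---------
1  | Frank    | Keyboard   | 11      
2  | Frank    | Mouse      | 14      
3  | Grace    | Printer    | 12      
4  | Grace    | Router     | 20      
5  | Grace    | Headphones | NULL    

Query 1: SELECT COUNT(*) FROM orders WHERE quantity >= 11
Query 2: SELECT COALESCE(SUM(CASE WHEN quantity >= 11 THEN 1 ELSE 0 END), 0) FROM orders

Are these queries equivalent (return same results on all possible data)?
Yes, equivalent

Both queries return: [(4,)]

Reason: COUNT with WHERE vs conditional SUM (COALESCE handles empty-table NULL)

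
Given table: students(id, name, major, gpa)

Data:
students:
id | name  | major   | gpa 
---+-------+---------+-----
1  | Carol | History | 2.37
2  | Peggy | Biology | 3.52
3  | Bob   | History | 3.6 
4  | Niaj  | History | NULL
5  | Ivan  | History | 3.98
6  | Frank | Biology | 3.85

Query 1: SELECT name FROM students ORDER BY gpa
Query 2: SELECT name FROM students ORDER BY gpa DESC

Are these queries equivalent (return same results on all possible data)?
No, not equivalent

Query 1 returns: [('Niaj',), ('Carol',), ('Peggy',), ('Bob',), ('Frank',), ('Ivan',)]
Query 2 returns: [('Ivan',), ('Frank',), ('Bob',), ('Peggy',), ('Carol',), ('Niaj',)]

Reason: ASC vs DESC gives opposite ordering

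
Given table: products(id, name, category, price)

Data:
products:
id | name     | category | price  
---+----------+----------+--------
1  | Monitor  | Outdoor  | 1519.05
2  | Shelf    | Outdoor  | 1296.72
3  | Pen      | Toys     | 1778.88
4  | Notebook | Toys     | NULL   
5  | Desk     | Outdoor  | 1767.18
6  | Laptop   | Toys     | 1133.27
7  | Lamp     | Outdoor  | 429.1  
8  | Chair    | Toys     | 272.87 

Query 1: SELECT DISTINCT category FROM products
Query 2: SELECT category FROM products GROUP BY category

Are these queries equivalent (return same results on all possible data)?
Yes, equivalent

Both queries return: [('Outdoor',), ('Toys',)]

Reason: Both get unique categorys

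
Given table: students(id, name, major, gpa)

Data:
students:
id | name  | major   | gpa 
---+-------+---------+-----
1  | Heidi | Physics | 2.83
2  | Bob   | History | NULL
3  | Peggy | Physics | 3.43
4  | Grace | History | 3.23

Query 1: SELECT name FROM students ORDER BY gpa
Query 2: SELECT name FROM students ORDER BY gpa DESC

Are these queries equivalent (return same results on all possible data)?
No, not equivalent

Query 1 returns: [('Bob',), ('Heidi',), ('Grace',), ('Peggy',)]
Query 2 returns: [('Peggy',), ('Grace',), ('Heidi',), ('Bob',)]

Reason: ASC vs DESC gives opposite ordering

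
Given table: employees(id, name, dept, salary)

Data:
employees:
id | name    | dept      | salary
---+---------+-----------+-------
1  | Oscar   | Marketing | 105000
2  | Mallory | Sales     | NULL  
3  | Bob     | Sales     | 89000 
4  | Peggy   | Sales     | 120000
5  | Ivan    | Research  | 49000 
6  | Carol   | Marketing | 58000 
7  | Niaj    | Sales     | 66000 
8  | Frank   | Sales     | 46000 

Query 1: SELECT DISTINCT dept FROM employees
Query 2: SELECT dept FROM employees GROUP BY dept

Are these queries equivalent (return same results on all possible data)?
Yes, equivalent

Both queries return: [('Marketing',), ('Research',), ('Sales',)]

Reason: Both get unique depts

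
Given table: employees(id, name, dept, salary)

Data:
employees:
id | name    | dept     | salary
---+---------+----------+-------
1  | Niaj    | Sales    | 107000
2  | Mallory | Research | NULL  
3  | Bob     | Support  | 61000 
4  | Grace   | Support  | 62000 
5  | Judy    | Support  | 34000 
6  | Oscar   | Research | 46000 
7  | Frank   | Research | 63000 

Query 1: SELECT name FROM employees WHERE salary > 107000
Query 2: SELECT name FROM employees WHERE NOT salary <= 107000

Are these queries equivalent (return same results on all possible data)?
Yes, equivalent

Both queries return: []

Reason: Both filter salary > 107000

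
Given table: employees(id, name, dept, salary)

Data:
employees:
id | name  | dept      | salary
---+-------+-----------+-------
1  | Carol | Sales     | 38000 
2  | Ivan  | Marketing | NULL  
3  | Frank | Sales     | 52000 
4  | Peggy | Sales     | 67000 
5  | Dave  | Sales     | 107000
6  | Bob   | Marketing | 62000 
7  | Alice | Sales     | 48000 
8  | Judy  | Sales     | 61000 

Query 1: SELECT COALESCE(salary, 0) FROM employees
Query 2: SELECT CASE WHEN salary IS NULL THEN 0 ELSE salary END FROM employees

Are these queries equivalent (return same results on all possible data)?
Yes, equivalent

Both queries return: [(0,), (38000,), (48000,), (52000,), (61000,), (62000,), (67000,), (107000,)]

Reason: COALESCE vs CASE for NULL handling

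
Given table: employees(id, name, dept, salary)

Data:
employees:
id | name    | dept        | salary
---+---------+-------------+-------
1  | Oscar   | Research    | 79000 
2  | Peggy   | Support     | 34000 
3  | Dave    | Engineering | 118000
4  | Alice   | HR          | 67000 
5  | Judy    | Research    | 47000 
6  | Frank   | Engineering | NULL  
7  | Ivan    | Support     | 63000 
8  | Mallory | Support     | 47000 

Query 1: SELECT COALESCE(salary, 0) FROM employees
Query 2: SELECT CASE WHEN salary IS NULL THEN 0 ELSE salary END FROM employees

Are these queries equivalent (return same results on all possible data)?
Yes, equivalent

Both queries return: [(0,), (34000,), (47000,), (47000,), (63000,), (67000,), (79000,), (118000,)]

Reason: COALESCE vs CASE for NULL handling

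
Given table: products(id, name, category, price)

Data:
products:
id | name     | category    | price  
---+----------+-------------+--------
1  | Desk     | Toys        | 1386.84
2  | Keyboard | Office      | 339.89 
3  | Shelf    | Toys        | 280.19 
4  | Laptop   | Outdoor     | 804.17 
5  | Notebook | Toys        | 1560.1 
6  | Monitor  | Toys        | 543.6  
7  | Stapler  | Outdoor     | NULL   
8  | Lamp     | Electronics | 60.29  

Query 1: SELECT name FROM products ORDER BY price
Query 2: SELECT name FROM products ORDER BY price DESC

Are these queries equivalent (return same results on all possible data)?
No, not equivalent

Query 1 returns: [('Stapler',), ('Lamp',), ('Shelf',), ('Keyboard',), ('Monitor',), ('Laptop',), ('Desk',), ('Notebook',)]
Query 2 returns: [('Notebook',), ('Desk',), ('Laptop',), ('Monitor',), ('Keyboard',), ('Shelf',), ('Lamp',), ('Stapler',)]

Reason: ASC vs DESC gives opposite ordering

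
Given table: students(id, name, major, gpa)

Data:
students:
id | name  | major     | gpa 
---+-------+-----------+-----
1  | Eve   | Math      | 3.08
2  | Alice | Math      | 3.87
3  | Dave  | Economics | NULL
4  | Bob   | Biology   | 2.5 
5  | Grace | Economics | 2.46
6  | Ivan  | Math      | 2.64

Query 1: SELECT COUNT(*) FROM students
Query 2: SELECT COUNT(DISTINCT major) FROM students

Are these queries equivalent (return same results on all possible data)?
No, not equivalent

Query 1 returns: [(6,)]
Query 2 returns: [(3,)]

Reason: COUNT(*) counts rows, COUNT(DISTINCT major) counts unique majors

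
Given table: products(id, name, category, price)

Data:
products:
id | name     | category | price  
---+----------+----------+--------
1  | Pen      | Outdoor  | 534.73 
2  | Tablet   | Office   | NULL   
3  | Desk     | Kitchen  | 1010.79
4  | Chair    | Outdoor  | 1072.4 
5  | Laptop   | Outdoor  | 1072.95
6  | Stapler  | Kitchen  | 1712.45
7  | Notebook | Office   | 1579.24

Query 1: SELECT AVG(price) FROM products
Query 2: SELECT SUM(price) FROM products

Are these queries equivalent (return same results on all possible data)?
No, not equivalent

Query 1 returns: [(1163.76,)]
Query 2 returns: [(6982.56,)]

Reason: AVG vs SUM give different aggregate values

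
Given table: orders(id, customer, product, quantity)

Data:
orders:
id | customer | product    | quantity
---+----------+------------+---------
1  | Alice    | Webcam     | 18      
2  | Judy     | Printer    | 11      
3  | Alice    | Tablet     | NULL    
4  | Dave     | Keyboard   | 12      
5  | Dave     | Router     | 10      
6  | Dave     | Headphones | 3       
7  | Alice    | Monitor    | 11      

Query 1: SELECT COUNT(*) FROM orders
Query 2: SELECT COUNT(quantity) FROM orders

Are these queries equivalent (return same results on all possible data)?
No, not equivalent

Query 1 returns: [(7,)]
Query 2 returns: [(6,)]

Reason: COUNT(*) includes NULLs, COUNT(column) excludes them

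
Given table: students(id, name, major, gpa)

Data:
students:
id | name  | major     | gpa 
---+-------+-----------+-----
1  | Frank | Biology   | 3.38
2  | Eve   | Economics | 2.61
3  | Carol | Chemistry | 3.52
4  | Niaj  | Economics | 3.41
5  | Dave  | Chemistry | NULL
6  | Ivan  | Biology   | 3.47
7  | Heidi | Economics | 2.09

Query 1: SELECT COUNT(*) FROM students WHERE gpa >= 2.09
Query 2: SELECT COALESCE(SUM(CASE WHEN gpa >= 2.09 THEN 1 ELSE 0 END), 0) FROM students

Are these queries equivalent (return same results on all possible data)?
Yes, equivalent

Both queries return: [(6,)]

Reason: COUNT with WHERE vs conditional SUM (COALESCE handles empty-table NULL)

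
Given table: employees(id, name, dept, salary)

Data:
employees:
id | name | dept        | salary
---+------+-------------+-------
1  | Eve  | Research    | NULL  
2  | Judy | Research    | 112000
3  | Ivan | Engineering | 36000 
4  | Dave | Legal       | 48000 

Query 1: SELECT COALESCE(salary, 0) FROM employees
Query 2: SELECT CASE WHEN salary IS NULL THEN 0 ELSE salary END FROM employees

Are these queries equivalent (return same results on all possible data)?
Yes, equivalent

Both queries return: [(0,), (36000,), (48000,), (112000,)]

Reason: COALESCE vs CASE for NULL handling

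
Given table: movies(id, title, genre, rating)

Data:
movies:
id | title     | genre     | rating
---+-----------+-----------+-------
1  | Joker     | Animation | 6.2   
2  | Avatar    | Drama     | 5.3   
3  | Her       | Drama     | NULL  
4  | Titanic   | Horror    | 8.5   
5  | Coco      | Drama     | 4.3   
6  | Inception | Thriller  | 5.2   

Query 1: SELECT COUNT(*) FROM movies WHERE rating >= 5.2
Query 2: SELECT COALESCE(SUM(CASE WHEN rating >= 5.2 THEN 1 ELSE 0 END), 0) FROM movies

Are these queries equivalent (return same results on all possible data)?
Yes, equivalent

Both queries return: [(4,)]

Reason: COUNT with WHERE vs conditional SUM (COALESCE handles empty-table NULL)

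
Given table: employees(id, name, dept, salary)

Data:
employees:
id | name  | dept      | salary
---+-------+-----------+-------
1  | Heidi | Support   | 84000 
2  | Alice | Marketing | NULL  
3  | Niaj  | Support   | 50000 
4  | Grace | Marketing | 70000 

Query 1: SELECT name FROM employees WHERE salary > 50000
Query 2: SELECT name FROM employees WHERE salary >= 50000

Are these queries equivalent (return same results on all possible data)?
No, not equivalent

Query 1 returns: [('Heidi',), ('Grace',)]
Query 2 returns: [('Heidi',), ('Niaj',), ('Grace',)]

Reason: > vs >= gives different results when salary = 50000 exists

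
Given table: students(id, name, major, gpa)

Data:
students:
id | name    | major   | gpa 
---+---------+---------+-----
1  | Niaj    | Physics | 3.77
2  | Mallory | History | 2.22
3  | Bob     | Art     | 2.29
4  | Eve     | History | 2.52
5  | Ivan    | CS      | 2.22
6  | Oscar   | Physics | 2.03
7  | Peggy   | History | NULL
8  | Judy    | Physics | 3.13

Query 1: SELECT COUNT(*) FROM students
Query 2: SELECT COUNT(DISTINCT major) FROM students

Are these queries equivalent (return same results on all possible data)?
No, not equivalent

Query 1 returns: [(8,)]
Query 2 returns: [(4,)]

Reason: COUNT(*) counts rows, COUNT(DISTINCT major) counts unique majors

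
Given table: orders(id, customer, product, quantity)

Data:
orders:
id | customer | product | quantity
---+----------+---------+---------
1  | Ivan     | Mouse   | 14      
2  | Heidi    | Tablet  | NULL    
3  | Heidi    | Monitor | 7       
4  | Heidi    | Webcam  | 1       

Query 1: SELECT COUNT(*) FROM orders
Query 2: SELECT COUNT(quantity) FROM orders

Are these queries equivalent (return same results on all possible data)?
No, not equivalent

Query 1 returns: [(4,)]
Query 2 returns: [(3,)]

Reason: COUNT(*) includes NULLs, COUNT(column) excludes them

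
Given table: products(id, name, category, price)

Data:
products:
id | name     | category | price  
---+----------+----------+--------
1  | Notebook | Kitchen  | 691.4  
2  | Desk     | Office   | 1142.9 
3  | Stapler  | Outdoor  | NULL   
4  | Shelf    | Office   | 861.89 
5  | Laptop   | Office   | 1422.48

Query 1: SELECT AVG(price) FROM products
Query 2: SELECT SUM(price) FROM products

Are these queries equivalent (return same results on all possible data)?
No, not equivalent

Query 1 returns: [(1029.6675,)]
Query 2 returns: [(4118.67,)]

Reason: AVG vs SUM give different aggregate values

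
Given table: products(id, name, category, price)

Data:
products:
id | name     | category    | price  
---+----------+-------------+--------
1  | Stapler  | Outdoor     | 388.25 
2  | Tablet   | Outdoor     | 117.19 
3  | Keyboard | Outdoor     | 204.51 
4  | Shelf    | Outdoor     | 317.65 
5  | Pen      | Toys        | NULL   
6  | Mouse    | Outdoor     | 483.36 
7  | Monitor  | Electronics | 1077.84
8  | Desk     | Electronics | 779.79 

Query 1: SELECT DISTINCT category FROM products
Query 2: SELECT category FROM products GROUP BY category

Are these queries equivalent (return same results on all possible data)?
Yes, equivalent

Both queries return: [('Electronics',), ('Outdoor',), ('Toys',)]

Reason: Both get unique categorys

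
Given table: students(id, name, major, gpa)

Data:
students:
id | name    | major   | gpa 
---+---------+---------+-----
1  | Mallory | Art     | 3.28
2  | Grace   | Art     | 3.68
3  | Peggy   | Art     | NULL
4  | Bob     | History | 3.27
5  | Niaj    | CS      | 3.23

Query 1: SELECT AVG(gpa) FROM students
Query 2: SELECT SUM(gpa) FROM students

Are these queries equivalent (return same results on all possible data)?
No, not equivalent

Query 1 returns: [(3.365,)]
Query 2 returns: [(13.46,)]

Reason: AVG vs SUM give different aggregate values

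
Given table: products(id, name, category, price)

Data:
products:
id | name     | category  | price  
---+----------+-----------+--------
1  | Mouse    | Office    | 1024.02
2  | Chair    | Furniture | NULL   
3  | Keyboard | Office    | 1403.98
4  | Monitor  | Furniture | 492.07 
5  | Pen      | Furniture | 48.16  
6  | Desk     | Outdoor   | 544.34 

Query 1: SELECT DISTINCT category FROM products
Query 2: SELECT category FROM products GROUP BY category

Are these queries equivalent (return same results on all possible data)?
Yes, equivalent

Both queries return: [('Furniture',), ('Office',), ('Outdoor',)]

Reason: Both get unique categorys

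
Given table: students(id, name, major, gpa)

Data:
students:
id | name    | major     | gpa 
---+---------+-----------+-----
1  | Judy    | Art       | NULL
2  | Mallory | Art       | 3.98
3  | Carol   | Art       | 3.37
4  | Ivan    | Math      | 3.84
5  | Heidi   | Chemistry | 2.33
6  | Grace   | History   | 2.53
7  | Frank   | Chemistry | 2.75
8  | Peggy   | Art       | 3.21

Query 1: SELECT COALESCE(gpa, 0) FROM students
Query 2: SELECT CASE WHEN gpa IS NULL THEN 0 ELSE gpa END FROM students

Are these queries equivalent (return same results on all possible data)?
Yes, equivalent

Both queries return: [(0,), (2.33,), (2.53,), (2.75,), (3.21,), (3.37,), (3.84,), (3.98,)]

Reason: COALESCE vs CASE for NULL handling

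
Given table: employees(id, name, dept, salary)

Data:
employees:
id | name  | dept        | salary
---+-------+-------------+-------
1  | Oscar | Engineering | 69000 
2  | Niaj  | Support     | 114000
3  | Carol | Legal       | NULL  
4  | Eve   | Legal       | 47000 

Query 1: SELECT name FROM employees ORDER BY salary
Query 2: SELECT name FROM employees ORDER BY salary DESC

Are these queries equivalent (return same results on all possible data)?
No, not equivalent

Query 1 returns: [('Carol',), ('Eve',), ('Oscar',), ('Niaj',)]
Query 2 returns: [('Niaj',), ('Oscar',), ('Eve',), ('Carol',)]

Reason: ASC vs DESC gives opposite ordering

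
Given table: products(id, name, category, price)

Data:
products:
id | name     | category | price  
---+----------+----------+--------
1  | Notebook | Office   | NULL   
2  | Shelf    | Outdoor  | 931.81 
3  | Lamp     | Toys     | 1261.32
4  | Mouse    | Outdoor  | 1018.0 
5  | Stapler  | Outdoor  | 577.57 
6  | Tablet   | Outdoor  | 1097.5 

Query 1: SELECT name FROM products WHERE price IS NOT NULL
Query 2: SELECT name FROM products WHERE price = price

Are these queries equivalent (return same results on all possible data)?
Yes, equivalent

Both queries return: [('Lamp',), ('Mouse',), ('Shelf',), ('Stapler',), ('Tablet',)]

Reason: IS NOT NULL vs self-equality (both exclude NULLs)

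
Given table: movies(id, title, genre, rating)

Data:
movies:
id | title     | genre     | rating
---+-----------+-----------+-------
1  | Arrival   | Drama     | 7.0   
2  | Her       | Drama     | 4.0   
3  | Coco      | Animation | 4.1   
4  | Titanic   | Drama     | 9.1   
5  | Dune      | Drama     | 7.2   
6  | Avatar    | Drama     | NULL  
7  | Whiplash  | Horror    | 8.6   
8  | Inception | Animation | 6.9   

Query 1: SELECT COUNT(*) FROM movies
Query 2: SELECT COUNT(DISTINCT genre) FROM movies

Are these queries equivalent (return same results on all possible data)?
No, not equivalent

Query 1 returns: [(8,)]
Query 2 returns: [(3,)]

Reason: COUNT(*) counts rows, COUNT(DISTINCT genre) counts unique genres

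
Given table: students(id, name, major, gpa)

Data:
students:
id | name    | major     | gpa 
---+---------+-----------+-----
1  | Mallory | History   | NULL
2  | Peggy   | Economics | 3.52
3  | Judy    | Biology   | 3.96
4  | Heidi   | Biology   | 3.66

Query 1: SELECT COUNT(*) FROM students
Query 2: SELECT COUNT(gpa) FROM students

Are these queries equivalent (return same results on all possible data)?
No, not equivalent

Query 1 returns: [(4,)]
Query 2 returns: [(3,)]

Reason: COUNT(*) includes NULLs, COUNT(column) excludes them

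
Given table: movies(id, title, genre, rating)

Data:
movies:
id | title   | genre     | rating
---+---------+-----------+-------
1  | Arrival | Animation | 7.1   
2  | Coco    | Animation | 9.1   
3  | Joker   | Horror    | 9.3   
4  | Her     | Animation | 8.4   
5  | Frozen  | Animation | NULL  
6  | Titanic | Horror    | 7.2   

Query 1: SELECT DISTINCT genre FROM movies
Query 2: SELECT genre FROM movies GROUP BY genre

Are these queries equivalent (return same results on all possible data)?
Yes, equivalent

Both queries return: [('Animation',), ('Horror',)]

Reason: Both get unique genres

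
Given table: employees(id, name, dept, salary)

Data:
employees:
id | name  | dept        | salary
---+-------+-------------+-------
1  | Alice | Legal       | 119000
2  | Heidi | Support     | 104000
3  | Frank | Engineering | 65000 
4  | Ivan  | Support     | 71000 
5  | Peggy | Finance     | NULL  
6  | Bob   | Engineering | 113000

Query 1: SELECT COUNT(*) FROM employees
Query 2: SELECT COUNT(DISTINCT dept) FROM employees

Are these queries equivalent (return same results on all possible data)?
No, not equivalent

Query 1 returns: [(6,)]
Query 2 returns: [(4,)]

Reason: COUNT(*) counts rows, COUNT(DISTINCT dept) counts unique depts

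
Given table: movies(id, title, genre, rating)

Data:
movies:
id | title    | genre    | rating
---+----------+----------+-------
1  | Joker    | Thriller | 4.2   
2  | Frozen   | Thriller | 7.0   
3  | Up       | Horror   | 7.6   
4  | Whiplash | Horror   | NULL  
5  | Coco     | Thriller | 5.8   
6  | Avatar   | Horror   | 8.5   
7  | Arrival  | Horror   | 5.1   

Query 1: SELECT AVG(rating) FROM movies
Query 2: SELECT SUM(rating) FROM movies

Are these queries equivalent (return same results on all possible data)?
No, not equivalent

Query 1 returns: [(6.366666666666667,)]
Query 2 returns: [(38.2,)]

Reason: AVG vs SUM give different aggregate values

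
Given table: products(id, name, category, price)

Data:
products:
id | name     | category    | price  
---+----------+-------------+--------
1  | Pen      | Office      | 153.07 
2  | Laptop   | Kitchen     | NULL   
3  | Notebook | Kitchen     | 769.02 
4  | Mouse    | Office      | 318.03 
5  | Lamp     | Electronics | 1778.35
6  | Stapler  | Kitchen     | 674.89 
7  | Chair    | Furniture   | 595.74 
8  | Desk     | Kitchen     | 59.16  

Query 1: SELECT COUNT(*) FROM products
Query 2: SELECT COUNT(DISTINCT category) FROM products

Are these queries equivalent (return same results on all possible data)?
No, not equivalent

Query 1 returns: [(8,)]
Query 2 returns: [(4,)]

Reason: COUNT(*) counts rows, COUNT(DISTINCT category) counts unique categorys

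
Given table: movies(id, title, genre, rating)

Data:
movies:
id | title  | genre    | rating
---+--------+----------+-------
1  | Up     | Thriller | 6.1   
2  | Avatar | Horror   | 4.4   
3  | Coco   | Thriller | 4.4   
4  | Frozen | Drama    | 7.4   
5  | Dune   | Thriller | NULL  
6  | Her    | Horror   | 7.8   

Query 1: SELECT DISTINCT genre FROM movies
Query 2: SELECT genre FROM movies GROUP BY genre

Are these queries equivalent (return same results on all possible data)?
Yes, equivalent

Both queries return: [('Drama',), ('Horror',), ('Thriller',)]

Reason: Both get unique genres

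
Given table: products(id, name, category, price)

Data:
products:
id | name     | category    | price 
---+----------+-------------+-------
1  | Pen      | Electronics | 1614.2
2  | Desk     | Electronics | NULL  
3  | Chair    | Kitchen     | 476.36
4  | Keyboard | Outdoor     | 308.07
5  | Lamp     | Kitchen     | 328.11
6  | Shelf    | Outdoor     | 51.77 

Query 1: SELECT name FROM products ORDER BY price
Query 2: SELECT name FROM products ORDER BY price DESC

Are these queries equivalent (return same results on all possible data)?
No, not equivalent

Query 1 returns: [('Desk',), ('Shelf',), ('Keyboard',), ('Lamp',), ('Chair',), ('Pen',)]
Query 2 returns: [('Pen',), ('Chair',), ('Lamp',), ('Keyboard',), ('Shelf',), ('Desk',)]

Reason: ASC vs DESC gives opposite ordering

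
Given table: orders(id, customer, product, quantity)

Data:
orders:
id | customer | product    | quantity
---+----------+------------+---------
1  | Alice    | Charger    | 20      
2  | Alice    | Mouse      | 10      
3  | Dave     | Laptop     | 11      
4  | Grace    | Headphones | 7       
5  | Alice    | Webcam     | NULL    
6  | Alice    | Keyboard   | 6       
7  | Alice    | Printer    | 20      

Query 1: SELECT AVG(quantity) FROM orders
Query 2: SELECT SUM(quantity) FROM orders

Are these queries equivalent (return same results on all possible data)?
No, not equivalent

Query 1 returns: [(12.333333333333334,)]
Query 2 returns: [(74,)]

Reason: AVG vs SUM give different aggregate values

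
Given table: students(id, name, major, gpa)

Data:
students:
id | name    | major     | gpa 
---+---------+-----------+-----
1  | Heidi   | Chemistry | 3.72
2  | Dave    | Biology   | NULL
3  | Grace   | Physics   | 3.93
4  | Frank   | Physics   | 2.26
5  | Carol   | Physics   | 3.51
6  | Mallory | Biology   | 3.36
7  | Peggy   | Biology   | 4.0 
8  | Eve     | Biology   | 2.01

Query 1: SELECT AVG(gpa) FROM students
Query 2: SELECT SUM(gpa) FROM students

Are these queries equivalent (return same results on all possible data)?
No, not equivalent

Query 1 returns: [(3.255714285714286,)]
Query 2 returns: [(22.79,)]

Reason: AVG vs SUM give different aggregate values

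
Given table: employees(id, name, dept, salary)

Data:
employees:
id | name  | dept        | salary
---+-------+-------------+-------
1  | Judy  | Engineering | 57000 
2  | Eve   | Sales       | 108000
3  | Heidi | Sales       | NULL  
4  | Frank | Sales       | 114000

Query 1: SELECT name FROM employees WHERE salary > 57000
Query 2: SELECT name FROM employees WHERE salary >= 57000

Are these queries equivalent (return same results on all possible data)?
No, not equivalent

Query 1 returns: [('Eve',), ('Frank',)]
Query 2 returns: [('Judy',), ('Eve',), ('Frank',)]

Reason: > vs >= gives different results when salary = 57000 exists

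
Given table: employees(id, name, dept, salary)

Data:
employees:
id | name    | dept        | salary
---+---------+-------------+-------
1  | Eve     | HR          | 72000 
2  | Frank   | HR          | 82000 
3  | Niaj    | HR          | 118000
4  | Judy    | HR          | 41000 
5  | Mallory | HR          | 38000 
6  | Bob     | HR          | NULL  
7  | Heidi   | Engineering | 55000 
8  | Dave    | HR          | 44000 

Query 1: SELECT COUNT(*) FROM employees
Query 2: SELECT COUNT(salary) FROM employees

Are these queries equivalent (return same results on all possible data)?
No, not equivalent

Query 1 returns: [(8,)]
Query 2 returns: [(7,)]

Reason: COUNT(*) includes NULLs, COUNT(column) excludes them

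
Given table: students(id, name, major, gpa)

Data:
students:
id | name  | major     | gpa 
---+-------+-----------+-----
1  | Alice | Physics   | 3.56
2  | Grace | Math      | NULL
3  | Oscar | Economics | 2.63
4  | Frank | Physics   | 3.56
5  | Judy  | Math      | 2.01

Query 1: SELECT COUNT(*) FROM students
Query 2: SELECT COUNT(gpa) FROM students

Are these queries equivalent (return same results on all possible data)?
No, not equivalent

Query 1 returns: [(5,)]
Query 2 returns: [(4,)]

Reason: COUNT(*) includes NULLs, COUNT(column) excludes them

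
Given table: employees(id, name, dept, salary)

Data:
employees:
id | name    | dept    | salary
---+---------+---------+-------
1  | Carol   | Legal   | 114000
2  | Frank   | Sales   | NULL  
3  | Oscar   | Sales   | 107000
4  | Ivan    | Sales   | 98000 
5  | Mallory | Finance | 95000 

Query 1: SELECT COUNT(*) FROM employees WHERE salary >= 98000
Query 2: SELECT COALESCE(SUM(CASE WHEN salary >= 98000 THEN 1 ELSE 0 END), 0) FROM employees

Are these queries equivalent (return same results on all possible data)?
Yes, equivalent

Both queries return: [(3,)]

Reason: COUNT with WHERE vs conditional SUM (COALESCE handles empty-table NULL)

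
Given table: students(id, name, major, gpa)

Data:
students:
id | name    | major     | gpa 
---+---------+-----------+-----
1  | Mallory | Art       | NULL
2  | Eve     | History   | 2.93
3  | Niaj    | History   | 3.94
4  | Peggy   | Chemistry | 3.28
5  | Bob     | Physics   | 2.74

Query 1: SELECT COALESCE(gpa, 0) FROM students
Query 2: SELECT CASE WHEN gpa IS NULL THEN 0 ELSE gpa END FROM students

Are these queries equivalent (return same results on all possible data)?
Yes, equivalent

Both queries return: [(0,), (2.74,), (2.93,), (3.28,), (3.94,)]

Reason: COALESCE vs CASE for NULL handling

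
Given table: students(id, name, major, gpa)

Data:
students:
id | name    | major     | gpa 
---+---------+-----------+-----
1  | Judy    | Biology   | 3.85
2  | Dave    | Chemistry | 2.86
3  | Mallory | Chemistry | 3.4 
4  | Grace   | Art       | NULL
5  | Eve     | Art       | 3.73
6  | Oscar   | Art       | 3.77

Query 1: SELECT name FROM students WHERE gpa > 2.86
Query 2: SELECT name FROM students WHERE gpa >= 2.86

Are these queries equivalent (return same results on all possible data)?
No, not equivalent

Query 1 returns: [('Judy',), ('Mallory',), ('Eve',), ('Oscar',)]
Query 2 returns: [('Judy',), ('Dave',), ('Mallory',), ('Eve',), ('Oscar',)]

Reason: > vs >= gives different results when gpa = 2.86 exists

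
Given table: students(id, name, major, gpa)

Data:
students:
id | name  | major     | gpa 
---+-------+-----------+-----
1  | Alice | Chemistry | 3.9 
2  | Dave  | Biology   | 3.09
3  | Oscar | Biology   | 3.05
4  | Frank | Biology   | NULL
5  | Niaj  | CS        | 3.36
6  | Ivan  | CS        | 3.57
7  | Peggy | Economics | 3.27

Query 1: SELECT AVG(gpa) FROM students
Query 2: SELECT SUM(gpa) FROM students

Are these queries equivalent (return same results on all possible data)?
No, not equivalent

Query 1 returns: [(3.373333333333333,)]
Query 2 returns: [(20.24,)]

Reason: AVG vs SUM give different aggregate values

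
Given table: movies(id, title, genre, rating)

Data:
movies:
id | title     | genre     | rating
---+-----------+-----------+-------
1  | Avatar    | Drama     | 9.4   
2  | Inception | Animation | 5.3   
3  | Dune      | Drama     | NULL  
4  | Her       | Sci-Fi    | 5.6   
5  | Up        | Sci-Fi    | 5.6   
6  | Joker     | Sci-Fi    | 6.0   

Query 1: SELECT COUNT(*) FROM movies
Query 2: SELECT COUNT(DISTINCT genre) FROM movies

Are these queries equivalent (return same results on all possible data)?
No, not equivalent

Query 1 returns: [(6,)]
Query 2 returns: [(3,)]

Reason: COUNT(*) counts rows, COUNT(DISTINCT genre) counts unique genres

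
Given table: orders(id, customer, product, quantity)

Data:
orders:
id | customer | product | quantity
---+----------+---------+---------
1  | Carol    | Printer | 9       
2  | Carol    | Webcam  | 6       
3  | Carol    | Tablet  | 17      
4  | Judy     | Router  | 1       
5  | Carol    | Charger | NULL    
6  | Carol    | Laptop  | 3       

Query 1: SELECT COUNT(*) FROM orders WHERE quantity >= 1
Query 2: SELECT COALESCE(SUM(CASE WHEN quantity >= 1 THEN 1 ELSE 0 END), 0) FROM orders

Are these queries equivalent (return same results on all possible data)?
Yes, equivalent

Both queries return: [(5,)]

Reason: COUNT with WHERE vs conditional SUM (COALESCE handles empty-table NULL)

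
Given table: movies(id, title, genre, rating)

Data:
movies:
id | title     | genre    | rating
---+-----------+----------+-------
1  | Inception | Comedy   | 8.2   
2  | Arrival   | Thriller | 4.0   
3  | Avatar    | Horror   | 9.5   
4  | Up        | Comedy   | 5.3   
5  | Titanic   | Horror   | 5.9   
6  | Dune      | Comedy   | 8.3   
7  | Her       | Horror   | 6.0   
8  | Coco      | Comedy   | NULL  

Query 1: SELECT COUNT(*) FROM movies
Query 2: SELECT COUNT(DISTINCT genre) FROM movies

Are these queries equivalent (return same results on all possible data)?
No, not equivalent

Query 1 returns: [(8,)]
Query 2 returns: [(3,)]

Reason: COUNT(*) counts rows, COUNT(DISTINCT genre) counts unique genres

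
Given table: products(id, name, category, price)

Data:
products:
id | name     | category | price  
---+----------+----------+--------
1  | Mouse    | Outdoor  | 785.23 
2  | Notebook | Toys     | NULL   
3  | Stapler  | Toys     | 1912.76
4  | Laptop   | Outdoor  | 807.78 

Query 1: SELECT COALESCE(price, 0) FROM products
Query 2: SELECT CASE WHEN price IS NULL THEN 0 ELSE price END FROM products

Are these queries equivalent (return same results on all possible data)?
Yes, equivalent

Both queries return: [(0,), (785.23,), (807.78,), (1912.76,)]

Reason: COALESCE vs CASE for NULL handling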